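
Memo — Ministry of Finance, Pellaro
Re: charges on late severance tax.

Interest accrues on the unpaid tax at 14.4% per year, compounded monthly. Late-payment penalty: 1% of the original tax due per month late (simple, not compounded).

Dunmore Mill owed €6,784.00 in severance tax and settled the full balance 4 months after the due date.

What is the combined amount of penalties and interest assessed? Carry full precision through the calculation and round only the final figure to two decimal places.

Late-payment penalty = 1% × €6,784.00 × 4 mo = €271.36
Interest (14.4%/yr ÷ 12 = 1.2%/month): €6,784.00 × ((1 + 0.012)^4 − 1) = €331.5404…
Penalties + interest = €271.3600 + €331.5404… = €602.90

€602.90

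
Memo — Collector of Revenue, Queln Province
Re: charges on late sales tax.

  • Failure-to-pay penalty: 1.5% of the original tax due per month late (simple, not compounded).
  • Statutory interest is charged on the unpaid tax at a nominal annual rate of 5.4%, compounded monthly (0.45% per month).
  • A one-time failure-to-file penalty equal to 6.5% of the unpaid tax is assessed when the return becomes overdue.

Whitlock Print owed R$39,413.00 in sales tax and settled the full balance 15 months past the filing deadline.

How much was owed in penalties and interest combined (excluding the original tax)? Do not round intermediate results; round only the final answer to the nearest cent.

Failure-to-file penalty: 6.5% × R$39,413.00 = R$2,561.85…
Failure-to-pay penalty: 15 × 1.5% × R$39,413.00 = R$8,867.93…
Interest: R$39,413.00 × ((1 + 0.0045)^15 − 1) = R$39,413.00 × 0.0696683… = R$2,745.8358…
Penalties + interest = R$11,429.7700 + R$2,745.8358… = R$14,175.61

R$14,175.61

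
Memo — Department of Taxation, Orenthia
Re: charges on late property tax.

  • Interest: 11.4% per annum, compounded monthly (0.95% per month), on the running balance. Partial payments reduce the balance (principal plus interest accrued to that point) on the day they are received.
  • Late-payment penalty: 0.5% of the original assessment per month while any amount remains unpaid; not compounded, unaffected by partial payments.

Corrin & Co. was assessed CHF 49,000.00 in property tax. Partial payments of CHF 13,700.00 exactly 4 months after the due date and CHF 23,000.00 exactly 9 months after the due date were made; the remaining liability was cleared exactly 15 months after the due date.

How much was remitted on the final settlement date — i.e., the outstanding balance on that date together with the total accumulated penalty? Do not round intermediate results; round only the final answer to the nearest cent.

CHF 20,597.35

Balance at month 4: CHF 49,000.0000 × (1 + 0.0095)^4 = CHF 50,888.7019…
After CHF 13,700.00 payment: CHF 50,888.7019… − CHF 13,700.00 = CHF 37,188.7019…
Balance at month 9: CHF 37,188.7019… × (1 + 0.0095)^5 = CHF 38,989.0485…
After CHF 23,000.00 payment: CHF 38,989.0485… − CHF 23,000.00 = CHF 15,989.0485…
Balance at month 15: CHF 15,989.0485… × (1 + 0.0095)^6 = CHF 16,922.3455…
Penalty: 15 × 0.5% × CHF 49,000.00 = CHF 3,675.00
Final settlement = outstanding balance + penalty = CHF 16,922.3455… + CHF 3,675.00 = CHF 20,597.35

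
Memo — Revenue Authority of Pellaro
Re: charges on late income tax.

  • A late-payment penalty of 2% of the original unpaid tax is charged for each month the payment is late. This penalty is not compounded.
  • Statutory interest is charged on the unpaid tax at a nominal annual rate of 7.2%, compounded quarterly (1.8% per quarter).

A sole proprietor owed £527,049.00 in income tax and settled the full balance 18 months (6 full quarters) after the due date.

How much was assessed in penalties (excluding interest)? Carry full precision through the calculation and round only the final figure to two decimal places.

Late-payment penalty = 2% × £527,049.00 × 18 mo = £189,737.64

£189,737.64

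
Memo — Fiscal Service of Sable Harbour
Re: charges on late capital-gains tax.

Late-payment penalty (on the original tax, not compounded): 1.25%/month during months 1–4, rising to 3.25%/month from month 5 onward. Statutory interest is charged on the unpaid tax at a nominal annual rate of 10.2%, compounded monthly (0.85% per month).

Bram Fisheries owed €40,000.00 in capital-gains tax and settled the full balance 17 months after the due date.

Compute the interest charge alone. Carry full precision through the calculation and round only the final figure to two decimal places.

Interest: €40,000.00 × ((1 + 0.0085)^17 − 1) = €40,000.00 × 0.1547563… = €6,190.2523…

€6,190.25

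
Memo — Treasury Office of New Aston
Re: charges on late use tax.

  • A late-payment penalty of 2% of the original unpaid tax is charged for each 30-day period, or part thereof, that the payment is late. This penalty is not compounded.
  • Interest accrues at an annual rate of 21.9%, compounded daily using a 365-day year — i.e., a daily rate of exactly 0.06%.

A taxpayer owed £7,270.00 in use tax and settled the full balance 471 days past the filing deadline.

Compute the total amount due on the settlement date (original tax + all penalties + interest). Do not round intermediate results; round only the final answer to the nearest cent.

£11,969.78

Penalty periods: ⌈471/30⌉ = 16; penalty = 16 × 2% × £7,270.00 = £2,326.40
Interest: £7,270.00 × ((1 + 0.0006)^471 − 1) = £7,270.00 × 0.32646201… = £2,373.3788…
Total = £7,270.00 + £2,326.4000 + £2,373.3788… = £11,969.78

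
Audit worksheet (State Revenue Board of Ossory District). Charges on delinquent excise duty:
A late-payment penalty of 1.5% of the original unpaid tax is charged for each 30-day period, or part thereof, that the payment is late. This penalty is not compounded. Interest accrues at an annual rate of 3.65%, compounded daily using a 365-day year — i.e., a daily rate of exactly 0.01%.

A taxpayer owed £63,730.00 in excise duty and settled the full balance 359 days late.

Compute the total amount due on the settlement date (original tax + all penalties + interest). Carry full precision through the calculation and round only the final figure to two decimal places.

Penalty periods: ⌈359/30⌉ = 12; penalty = 12 × 1.5% × £63,730.00 = £11,471.40
Interest: £63,730.00 × ((1 + 0.0001)^359 − 1) = £63,730.00 × 0.03655033… = £2,329.3523…
Total = £63,730.00 + £11,471.4000 + £2,329.3523… = £77,530.75

£77,530.75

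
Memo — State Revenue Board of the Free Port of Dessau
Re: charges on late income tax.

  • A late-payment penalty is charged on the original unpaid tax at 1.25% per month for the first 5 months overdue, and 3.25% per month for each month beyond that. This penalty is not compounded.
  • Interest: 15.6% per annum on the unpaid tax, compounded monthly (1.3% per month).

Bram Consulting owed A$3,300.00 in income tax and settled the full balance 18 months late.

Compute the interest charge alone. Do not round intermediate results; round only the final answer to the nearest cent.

Interest: A$3,300.00 × ((1 + 0.013)^18 − 1) = A$3,300.00 × 0.2617404… = A$863.7434…

A$863.74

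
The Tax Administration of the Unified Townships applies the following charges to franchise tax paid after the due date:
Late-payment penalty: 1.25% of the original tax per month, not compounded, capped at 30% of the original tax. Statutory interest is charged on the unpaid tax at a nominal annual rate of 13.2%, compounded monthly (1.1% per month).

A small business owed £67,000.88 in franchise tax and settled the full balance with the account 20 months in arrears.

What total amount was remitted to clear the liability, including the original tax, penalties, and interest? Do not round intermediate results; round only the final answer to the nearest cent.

Penalty: 20 × 1.25% × £67,000.88 = £16,750.22 (below the 30% cap of £20,100.26…)
Interest: £67,000.88 × ((1 + 0.011)^20 − 1) = £67,000.88 × 0.2445808… = £16,387.1317…
Total = £67,000.88 + £16,750.2200 + £16,387.1317… = £100,138.23

£100,138.23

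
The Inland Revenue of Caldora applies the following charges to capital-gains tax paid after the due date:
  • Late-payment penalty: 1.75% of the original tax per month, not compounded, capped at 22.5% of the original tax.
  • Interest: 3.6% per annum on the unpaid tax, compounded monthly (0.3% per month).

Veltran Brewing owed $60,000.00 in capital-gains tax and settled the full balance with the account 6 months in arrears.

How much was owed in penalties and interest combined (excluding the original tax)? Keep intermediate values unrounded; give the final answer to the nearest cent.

$7,388.13

Penalty: 6 × 1.75% × $60,000.00 = $6,300.00 (below the 22.5% cap of $13,500.00)
Interest: $60,000.00 × ((1 + 0.003)^6 − 1) = $60,000.00 × 0.0181355… = $1,088.1325…
Penalties + interest = $6,300.0000 + $1,088.1325… = $7,388.13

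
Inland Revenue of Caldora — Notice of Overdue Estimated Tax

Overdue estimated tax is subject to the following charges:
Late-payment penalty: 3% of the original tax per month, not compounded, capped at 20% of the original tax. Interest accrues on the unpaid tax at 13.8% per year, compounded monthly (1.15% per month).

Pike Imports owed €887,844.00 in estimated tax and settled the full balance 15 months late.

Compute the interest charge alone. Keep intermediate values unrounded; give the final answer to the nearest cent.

€166,118.04

Interest: €887,844.00 × ((1 + 0.0115)^15 − 1) = €887,844.00 × 0.1871027… = €166,118.0432…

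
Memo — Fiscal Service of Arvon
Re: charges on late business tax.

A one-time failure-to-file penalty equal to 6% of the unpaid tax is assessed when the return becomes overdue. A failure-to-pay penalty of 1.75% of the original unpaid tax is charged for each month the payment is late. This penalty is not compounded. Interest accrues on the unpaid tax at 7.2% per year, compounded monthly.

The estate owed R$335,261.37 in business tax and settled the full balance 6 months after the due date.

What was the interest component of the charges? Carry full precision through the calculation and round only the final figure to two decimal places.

Interest (7.2%/yr ÷ 12 = 0.6%/month): R$335,261.37 × ((1 + 0.006)^6 − 1) = R$12,251.9053…

R$12,251.91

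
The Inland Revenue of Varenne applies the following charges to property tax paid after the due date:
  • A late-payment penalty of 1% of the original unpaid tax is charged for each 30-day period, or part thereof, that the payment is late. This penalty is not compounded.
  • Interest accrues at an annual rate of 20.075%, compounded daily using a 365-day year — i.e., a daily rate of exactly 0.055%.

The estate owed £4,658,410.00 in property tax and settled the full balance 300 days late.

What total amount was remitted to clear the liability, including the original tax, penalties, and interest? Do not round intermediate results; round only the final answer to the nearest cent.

£5,959,688.50

Penalty periods: ⌈300/30⌉ = 10; penalty = 10 × 1% × £4,658,410.00 = £465,841.00
Interest: £4,658,410.00 × ((1 + 0.00055)^300 − 1) = £4,658,410.00 × 0.17933962… = £835,437.5005…
Total = £4,658,410.00 + £465,841.0000 + £835,437.5005… = £5,959,688.50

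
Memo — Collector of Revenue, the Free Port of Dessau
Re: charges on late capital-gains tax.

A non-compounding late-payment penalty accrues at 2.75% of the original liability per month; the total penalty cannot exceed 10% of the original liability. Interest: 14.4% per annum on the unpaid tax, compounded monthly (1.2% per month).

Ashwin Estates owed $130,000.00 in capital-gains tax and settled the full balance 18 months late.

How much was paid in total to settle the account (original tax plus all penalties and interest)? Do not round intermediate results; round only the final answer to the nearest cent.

$174,136.00

Penalty (uncapped): 18 × 2.75% × $130,000.00 = $64,350.00; cap = 10% × $130,000.00 = $13,000.00 → penalty = $13,000.00
Interest: $130,000.00 × ((1 + 0.012)^18 − 1) = $130,000.00 × 0.2395077… = $31,135.9995…
Total = $130,000.00 + $13,000.0000 + $31,135.9995… = $174,136.00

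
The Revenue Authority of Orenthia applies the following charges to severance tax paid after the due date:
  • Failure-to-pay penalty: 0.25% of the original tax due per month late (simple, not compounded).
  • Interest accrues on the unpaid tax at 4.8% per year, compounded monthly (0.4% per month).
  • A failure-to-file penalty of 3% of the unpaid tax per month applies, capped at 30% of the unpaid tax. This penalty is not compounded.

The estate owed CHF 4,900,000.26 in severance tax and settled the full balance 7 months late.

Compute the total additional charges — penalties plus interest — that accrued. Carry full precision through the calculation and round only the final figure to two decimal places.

Failure-to-file: 7 × 3% × CHF 4,900,000.26 = CHF 1,029,000.05… (under the 30% cap)
Failure-to-pay penalty: 7 × 0.25% × CHF 4,900,000.26 = CHF 85,750.00…
Interest: CHF 4,900,000.26 × ((1 + 0.004)^7 − 1) = CHF 4,900,000.26 × 0.0283382… = CHF 138,857.4274…
Penalties + interest = CHF 1,114,750.0592… + CHF 138,857.4274… = CHF 1,253,607.49

CHF 1,253,607.49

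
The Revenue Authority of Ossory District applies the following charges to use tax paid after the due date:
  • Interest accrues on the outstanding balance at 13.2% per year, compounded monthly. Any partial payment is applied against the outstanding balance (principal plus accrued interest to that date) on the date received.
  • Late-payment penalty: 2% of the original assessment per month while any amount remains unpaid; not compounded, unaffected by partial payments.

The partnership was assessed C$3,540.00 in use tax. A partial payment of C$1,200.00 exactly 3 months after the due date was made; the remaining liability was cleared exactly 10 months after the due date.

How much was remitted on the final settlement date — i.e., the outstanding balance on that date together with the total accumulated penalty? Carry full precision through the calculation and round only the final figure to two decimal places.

Monthly rate = 13.2% ÷ 12 = 1.1%
Balance at month 3: C$3,540.0000 × (1 + 0.011)^3 = C$3,658.1097…
After C$1,200.00 payment: C$3,658.1097… − C$1,200.00 = C$2,458.1097…
Balance at month 10: C$2,458.1097… × (1 + 0.011)^7 = C$2,653.7460…
Penalty: 10 × 2% × C$3,540.00 = C$708.00
Final settlement = outstanding balance + penalty = C$2,653.7460… + C$708.00 = C$3,361.75

C$3,361.75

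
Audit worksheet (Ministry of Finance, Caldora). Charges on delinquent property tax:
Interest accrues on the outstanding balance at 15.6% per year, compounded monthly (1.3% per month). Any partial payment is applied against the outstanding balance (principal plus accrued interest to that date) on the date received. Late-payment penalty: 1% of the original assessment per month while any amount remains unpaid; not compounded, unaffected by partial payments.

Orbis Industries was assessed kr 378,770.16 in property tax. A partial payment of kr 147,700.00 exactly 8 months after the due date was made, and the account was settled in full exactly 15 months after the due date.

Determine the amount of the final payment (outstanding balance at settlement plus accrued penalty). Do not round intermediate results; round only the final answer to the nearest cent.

kr 354,884.58

Balance at month 8: kr 378,770.1600 × (1 + 0.013)^8 = kr 420,001.9631…
After kr 147,700.00 payment: kr 420,001.9631… − kr 147,700.00 = kr 272,301.9631…
Balance at month 15: kr 272,301.9631… × (1 + 0.013)^7 = kr 298,069.0544…
Penalty: 15 × 1% × kr 378,770.16 = kr 56,815.52…
Final settlement = outstanding balance + penalty = kr 298,069.0544… + kr 56,815.52… = kr 354,884.58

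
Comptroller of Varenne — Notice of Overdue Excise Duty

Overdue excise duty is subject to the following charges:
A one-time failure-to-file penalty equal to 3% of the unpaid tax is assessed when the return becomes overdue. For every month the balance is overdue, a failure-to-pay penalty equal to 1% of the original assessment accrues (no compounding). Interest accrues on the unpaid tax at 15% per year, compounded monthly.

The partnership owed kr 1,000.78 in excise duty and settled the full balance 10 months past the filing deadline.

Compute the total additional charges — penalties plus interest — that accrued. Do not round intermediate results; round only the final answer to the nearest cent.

Failure-to-file penalty: 3% × kr 1,000.78 = kr 30.02…
Failure-to-pay penalty: 10 × 1% × kr 1,000.78 = kr 100.08…
Interest (15%/yr ÷ 12 = 1.25%/month): kr 1,000.78 × ((1 + 0.0125)^10 − 1) = kr 132.3740…
Penalties + interest = kr 130.1014 + kr 132.3740… = kr 262.48

kr 262.48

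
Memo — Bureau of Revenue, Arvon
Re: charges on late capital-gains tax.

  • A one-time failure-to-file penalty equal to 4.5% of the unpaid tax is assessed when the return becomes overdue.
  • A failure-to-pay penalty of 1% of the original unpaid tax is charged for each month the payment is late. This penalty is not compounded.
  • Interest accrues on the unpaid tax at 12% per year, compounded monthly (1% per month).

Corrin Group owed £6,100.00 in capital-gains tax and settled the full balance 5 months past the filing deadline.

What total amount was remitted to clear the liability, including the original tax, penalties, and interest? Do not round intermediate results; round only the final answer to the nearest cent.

£6,990.66

Failure-to-file penalty: 4.5% × £6,100.00 = £274.50
Failure-to-pay penalty: 5 × 1% × £6,100.00 = £305.00
Interest: £6,100.00 × ((1 + 0.01)^5 − 1) = £6,100.00 × 0.0510101… = £311.1613…
Total = £6,100.00 + £579.5000 + £311.1613… = £6,990.66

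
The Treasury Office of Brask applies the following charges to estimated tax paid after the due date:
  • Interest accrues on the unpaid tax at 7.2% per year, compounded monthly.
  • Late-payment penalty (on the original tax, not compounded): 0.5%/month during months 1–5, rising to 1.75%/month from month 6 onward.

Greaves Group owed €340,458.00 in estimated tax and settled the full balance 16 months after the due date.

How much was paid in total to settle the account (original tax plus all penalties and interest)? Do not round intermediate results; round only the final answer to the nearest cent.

€448,704.36

Penalty, months 1–5: 5 × 0.5% × €340,458.00 = €8,511.45
Penalty, months 6–16: 11 × 1.75% × €340,458.00 = €65,538.17…
Interest (7.2%/yr ÷ 12 = 0.6%/month): €340,458.00 × ((1 + 0.006)^16 − 1) = €34,196.7431…
Total = €340,458.00 + €74,049.6150 + €34,196.7431… = €448,704.36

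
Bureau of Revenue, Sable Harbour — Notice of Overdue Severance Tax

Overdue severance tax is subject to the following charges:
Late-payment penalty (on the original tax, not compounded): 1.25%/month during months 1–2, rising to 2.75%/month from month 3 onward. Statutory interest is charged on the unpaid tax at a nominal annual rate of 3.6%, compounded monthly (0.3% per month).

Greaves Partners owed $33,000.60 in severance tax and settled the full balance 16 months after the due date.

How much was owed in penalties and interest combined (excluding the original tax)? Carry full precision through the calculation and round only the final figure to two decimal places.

$15,150.42

Penalty, months 1–2: 2 × 1.25% × $33,000.60 = $825.02…
Penalty, months 3–16: 14 × 2.75% × $33,000.60 = $12,705.23…
Interest: $33,000.60 × ((1 + 0.003)^16 − 1) = $33,000.60 × 0.0490953… = $1,620.1733…
Penalties + interest = $13,530.2460 + $1,620.1733… = $15,150.42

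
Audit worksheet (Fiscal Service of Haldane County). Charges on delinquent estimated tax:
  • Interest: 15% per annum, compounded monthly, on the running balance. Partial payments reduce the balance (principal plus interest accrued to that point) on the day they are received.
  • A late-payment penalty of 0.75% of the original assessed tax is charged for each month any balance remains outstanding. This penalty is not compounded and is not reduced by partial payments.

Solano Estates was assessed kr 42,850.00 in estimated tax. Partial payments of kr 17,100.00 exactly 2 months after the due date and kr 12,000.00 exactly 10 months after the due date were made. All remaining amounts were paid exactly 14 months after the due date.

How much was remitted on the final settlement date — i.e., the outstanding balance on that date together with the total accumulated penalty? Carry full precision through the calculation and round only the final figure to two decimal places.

Monthly rate = 15% ÷ 12 = 1.25%
Balance at month 2: kr 42,850.0000 × (1 + 0.0125)^2 = kr 43,927.9453…
After kr 17,100.00 payment: kr 43,927.9453… − kr 17,100.00 = kr 26,827.9453…
Balance at month 10: kr 26,827.9453… × (1 + 0.0125)^8 = kr 29,631.0927…
After kr 12,000.00 payment: kr 29,631.0927… − kr 12,000.00 = kr 17,631.0927…
Balance at month 14: kr 17,631.0927… × (1 + 0.0125)^4 = kr 18,529.3147…
Penalty: 14 × 0.75% × kr 42,850.00 = kr 4,499.25
Final settlement = outstanding balance + penalty = kr 18,529.3147… + kr 4,499.25 = kr 23,028.56

kr 23,028.56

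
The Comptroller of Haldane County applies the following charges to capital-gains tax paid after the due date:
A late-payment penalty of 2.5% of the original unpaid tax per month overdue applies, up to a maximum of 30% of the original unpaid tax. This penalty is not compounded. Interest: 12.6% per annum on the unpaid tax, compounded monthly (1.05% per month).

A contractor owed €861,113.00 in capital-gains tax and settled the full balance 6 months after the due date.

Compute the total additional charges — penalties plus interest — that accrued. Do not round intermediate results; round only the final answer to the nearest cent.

Penalty: 6 × 2.5% × €861,113.00 = €129,166.95 (below the 30% cap of €258,333.90)
Interest: €861,113.00 × ((1 + 0.0105)^6 − 1) = €861,113.00 × 0.0646771… = €55,694.2792…
Penalties + interest = €129,166.9500 + €55,694.2792… = €184,861.23

€184,861.23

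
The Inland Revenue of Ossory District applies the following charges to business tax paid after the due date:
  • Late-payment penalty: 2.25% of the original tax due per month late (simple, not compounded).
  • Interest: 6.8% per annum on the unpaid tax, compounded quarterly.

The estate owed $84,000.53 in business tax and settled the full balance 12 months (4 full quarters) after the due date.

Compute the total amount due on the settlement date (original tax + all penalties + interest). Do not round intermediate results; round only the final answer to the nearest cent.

$112,540.02

Late-payment penalty: 12 × 2.25% × $84,000.53 = $22,680.14…
Interest (6.8%/yr ÷ 4 = 1.7%/quarter): $84,000.53 × ((1 + 0.017)^4 − 1) = $5,859.3508…
Total = $84,000.53 + $22,680.1431 + $5,859.3508… = $112,540.02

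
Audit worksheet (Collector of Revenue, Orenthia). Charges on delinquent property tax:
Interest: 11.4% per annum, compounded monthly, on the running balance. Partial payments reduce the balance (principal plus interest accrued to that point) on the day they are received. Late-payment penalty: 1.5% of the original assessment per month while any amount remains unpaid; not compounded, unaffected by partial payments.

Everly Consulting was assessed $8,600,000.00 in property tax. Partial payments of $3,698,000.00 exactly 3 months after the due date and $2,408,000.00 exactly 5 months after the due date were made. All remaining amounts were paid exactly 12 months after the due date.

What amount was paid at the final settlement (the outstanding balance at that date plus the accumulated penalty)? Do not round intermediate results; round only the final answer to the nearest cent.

Monthly rate = 11.4% ÷ 12 = 0.95%
Balance at month 3: $8,600,000.0000 × (1 + 0.0095)^3 = $8,847,435.8234…
After $3,698,000.00 payment: $8,847,435.8234… − $3,698,000.00 = $5,149,435.8234…
Balance at month 5: $5,149,435.8234… × (1 + 0.0095)^2 = $5,247,739.8407…
After $2,408,000.00 payment: $5,247,739.8407… − $2,408,000.00 = $2,839,739.8407…
Balance at month 12: $2,839,739.8407… × (1 + 0.0095)^7 = $3,034,050.5864…
Penalty: 12 × 1.5% × $8,600,000.00 = $1,548,000.00
Final settlement = outstanding balance + penalty = $3,034,050.5864… + $1,548,000.00 = $4,582,050.59

$4,582,050.59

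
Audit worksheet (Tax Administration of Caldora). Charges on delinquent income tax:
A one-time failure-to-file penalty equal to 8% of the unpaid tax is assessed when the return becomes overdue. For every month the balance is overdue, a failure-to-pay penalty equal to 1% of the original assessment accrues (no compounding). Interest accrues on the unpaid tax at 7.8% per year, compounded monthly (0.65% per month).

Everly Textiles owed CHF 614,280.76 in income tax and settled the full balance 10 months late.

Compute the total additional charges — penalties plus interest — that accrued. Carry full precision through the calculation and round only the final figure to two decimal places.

CHF 151,687.16

Failure-to-file penalty: 8% × CHF 614,280.76 = CHF 49,142.46…
Failure-to-pay penalty: 10 × 1% × CHF 614,280.76 = CHF 61,428.08…
Interest: CHF 614,280.76 × ((1 + 0.0065)^10 − 1) = CHF 614,280.76 × 0.0669346… = CHF 41,116.6264…
Penalties + interest = CHF 110,570.5368 + CHF 41,116.6264… = CHF 151,687.16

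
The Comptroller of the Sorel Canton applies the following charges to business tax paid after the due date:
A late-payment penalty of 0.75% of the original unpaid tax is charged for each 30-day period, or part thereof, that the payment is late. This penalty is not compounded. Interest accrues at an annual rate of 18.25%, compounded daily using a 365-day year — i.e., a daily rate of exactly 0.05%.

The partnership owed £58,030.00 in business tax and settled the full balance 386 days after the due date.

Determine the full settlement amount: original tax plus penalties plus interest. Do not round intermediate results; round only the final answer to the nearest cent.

Penalty periods: ⌈386/30⌉ = 13; penalty = 13 × 0.75% × £58,030.00 = £5,657.93…
Interest: £58,030.00 × ((1 + 0.0005)^386 − 1) = £58,030.00 × 0.21282429… = £12,350.1937…
Total = £58,030.00 + £5,657.9250 + £12,350.1937… = £76,038.12

£76,038.12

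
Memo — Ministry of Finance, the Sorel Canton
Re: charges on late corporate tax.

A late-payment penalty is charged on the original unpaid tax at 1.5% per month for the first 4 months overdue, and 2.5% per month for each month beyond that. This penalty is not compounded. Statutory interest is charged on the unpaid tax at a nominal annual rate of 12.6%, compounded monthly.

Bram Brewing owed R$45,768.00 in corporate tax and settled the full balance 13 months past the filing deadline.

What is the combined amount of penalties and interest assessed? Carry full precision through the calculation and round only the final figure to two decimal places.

R$19,700.35

Penalty, months 1–4: 4 × 1.5% × R$45,768.00 = R$2,746.08
Penalty, months 5–13: 9 × 2.5% × R$45,768.00 = R$10,297.80
Interest (12.6%/yr ÷ 12 = 1.05%/month): R$45,768.00 × ((1 + 0.0105)^13 − 1) = R$6,656.4722…
Penalties + interest = R$13,043.8800 + R$6,656.4722… = R$19,700.35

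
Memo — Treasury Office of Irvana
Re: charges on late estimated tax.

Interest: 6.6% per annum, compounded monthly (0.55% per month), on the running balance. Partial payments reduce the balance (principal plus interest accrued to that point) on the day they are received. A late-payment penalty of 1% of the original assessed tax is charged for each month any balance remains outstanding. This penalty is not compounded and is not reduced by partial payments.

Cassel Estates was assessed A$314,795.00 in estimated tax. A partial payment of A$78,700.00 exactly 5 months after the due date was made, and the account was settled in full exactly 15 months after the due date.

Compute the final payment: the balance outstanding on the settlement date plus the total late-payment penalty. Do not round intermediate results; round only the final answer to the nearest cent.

Balance at month 5: A$314,795.0000 × (1 + 0.0055)^5 = A$323,547.6132…
After A$78,700.00 payment: A$323,547.6132… − A$78,700.00 = A$244,847.6132…
Balance at month 15: A$244,847.6132… × (1 + 0.0055)^10 = A$258,652.4665…
Penalty: 15 × 1% × A$314,795.00 = A$47,219.25
Final settlement = outstanding balance + penalty = A$258,652.4665… + A$47,219.25 = A$305,871.72

A$305,871.72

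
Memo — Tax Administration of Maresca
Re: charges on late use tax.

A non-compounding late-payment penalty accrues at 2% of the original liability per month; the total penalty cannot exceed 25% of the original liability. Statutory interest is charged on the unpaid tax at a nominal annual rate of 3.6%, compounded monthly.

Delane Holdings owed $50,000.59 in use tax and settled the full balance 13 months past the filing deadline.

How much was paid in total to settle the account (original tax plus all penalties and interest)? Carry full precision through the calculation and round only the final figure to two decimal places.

Penalty (uncapped): 13 × 2% × $50,000.59 = $13,000.15…; cap = 25% × $50,000.59 = $12,500.15… → penalty = $12,500.15…
Interest (3.6%/yr ÷ 12 = 0.3%/month): $50,000.59 × ((1 + 0.003)^13 − 1) = $1,985.5124…
Total = $50,000.59 + $12,500.1475 + $1,985.5124… = $64,486.25

$64,486.25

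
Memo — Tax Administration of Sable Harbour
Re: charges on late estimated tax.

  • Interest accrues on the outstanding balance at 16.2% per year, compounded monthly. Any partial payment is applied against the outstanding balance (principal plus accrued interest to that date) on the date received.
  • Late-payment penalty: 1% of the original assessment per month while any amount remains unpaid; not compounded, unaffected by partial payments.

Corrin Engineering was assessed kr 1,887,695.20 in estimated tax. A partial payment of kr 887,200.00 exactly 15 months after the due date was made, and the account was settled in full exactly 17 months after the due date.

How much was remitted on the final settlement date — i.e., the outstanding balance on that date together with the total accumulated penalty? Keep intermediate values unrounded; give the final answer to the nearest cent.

Monthly rate = 16.2% ÷ 12 = 1.35%
Balance at month 15: kr 1,887,695.2000 × (1 + 0.0135)^15 = kr 2,308,278.2901…
After kr 887,200.00 payment: kr 2,308,278.2901… − kr 887,200.00 = kr 1,421,078.2901…
Balance at month 17: kr 1,421,078.2901… × (1 + 0.0135)^2 = kr 1,459,706.3954…
Penalty: 17 × 1% × kr 1,887,695.20 = kr 320,908.18…
Final settlement = outstanding balance + penalty = kr 1,459,706.3954… + kr 320,908.18… = kr 1,780,614.58

kr 1,780,614.58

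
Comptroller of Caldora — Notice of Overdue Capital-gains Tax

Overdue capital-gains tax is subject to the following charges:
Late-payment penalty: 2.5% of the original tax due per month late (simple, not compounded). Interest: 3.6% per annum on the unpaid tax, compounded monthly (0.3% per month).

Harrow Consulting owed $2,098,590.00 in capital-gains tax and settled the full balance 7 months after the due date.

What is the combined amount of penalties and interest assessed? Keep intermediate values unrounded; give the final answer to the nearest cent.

Late-payment penalty: 7 × 2.5% × $2,098,590.00 = $367,253.25
Interest: $2,098,590.00 × ((1 + 0.003)^7 − 1) = $2,098,590.00 × 0.0211899… = $44,469.0126…
Penalties + interest = $367,253.2500 + $44,469.0126… = $411,722.26

$411,722.26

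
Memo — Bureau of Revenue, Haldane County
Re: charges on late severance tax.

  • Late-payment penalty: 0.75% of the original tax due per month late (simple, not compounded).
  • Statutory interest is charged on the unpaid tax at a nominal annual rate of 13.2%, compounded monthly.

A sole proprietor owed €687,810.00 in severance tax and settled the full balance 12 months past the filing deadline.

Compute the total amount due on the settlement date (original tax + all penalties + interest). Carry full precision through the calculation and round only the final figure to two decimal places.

Late-payment penalty: 12 × 0.75% × €687,810.00 = €61,902.90
Interest (13.2%/yr ÷ 12 = 1.1%/month): €687,810.00 × ((1 + 0.011)^12 − 1) = €96,490.2488…
Total = €687,810.00 + €61,902.9000 + €96,490.2488… = €846,203.15

€846,203.15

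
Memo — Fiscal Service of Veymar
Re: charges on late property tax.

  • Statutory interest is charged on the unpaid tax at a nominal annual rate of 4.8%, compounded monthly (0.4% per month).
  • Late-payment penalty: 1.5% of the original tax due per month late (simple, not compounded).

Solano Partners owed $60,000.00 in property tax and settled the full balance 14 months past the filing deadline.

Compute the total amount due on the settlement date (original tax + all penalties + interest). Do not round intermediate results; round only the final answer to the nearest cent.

Late-payment penalty = 1.5% × $60,000.00 × 14 mo = $12,600.00
Interest: $60,000.00 × ((1 + 0.004)^14 − 1) = $60,000.00 × 0.0574796… = $3,448.7733…
Total = $60,000.00 + $12,600.0000 + $3,448.7733… = $76,048.77

$76,048.77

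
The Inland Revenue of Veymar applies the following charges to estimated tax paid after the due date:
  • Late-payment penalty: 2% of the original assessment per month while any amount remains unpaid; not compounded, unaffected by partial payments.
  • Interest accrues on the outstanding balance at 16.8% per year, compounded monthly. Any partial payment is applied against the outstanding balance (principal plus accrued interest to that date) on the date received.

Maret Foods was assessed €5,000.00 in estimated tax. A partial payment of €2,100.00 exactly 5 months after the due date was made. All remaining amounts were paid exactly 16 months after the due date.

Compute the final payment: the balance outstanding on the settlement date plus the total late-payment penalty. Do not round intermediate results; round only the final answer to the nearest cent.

Monthly rate = 16.8% ÷ 12 = 1.4%
Balance at month 5: €5,000.0000 × (1 + 0.014)^5 = €5,359.9382…
After €2,100.00 payment: €5,359.9382… − €2,100.00 = €3,259.9382…
Balance at month 16: €3,259.9382… × (1 + 0.014)^11 = €3,798.6289…
Penalty: 16 × 2% × €5,000.00 = €1,600.00
Final settlement = outstanding balance + penalty = €3,798.6289… + €1,600.00 = €5,398.63

€5,398.63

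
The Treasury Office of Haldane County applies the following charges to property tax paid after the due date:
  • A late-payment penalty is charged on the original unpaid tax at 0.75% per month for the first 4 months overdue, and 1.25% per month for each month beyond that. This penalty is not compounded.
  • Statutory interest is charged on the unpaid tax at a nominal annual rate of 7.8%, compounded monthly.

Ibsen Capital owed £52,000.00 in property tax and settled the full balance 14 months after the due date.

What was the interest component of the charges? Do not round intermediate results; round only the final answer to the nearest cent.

£4,937.22

Interest (7.8%/yr ÷ 12 = 0.65%/month): £52,000.00 × ((1 + 0.0065)^14 − 1) = £4,937.2192…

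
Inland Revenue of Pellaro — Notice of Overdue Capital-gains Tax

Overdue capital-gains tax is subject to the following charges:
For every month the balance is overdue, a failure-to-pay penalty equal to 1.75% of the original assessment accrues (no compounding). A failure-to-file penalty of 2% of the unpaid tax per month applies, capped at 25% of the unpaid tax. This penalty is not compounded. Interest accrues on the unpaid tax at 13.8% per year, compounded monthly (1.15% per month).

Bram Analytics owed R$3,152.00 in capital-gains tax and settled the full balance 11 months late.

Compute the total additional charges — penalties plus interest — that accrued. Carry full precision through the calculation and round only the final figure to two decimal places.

R$1,722.66

Failure-to-file: 11 × 2% × R$3,152.00 = R$693.44 (under the 25% cap)
Failure-to-pay penalty = 1.75% × R$3,152.00 × 11 mo = R$606.76
Interest: R$3,152.00 × ((1 + 0.0115)^11 − 1) = R$3,152.00 × 0.1340306… = R$422.4643…
Penalties + interest = R$1,300.2000 + R$422.4643… = R$1,722.66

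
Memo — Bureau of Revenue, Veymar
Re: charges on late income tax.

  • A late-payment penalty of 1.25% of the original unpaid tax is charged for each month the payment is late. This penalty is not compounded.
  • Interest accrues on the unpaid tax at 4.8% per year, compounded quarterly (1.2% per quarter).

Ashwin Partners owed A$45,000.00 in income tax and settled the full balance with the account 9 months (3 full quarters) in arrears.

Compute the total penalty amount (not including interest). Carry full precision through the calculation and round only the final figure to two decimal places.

Late-payment penalty: 9 × 1.25% × A$45,000.00 = A$5,062.50

A$5,062.50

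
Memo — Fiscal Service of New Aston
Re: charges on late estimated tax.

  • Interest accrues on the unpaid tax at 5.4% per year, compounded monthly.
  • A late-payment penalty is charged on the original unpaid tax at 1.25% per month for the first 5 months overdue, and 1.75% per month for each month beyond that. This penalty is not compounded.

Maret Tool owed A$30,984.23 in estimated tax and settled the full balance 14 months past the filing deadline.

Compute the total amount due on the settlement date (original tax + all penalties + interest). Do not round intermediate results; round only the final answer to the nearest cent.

A$39,810.90

Penalty, months 1–5: 5 × 1.25% × A$30,984.23 = A$1,936.51…
Penalty, months 6–14: 9 × 1.75% × A$30,984.23 = A$4,880.02…
Interest (5.4%/yr ÷ 12 = 0.45%/month): A$30,984.23 × ((1 + 0.0045)^14 − 1) = A$2,010.1432…
Total = A$30,984.23 + A$6,816.5306 + A$2,010.1432… = A$39,810.90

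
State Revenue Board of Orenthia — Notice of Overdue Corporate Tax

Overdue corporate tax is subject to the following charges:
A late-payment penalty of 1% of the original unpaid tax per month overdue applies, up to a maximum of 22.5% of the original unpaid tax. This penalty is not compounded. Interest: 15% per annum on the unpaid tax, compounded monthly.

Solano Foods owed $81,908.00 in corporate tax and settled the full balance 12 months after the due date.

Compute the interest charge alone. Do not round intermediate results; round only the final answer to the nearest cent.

$13,167.08

Interest (15%/yr ÷ 12 = 1.25%/month): $81,908.00 × ((1 + 0.0125)^12 − 1) = $13,167.0810…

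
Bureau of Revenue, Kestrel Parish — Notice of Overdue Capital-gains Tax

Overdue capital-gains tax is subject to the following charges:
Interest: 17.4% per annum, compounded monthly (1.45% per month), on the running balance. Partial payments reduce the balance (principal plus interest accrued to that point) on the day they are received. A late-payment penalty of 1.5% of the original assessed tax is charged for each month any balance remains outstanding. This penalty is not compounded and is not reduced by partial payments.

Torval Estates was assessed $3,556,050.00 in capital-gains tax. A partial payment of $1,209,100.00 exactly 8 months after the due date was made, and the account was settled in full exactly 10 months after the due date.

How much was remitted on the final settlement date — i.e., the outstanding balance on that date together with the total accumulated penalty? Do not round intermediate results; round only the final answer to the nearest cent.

$3,395,645.83

Balance at month 8: $3,556,050.0000 × (1 + 0.0145)^8 = $3,990,104.4981…
After $1,209,100.00 payment: $3,990,104.4981… − $1,209,100.00 = $2,781,004.4981…
Balance at month 10: $2,781,004.4981… × (1 + 0.0145)^2 = $2,862,238.3348…
Penalty: 10 × 1.5% × $3,556,050.00 = $533,407.50
Final settlement = outstanding balance + penalty = $2,862,238.3348… + $533,407.50 = $3,395,645.83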